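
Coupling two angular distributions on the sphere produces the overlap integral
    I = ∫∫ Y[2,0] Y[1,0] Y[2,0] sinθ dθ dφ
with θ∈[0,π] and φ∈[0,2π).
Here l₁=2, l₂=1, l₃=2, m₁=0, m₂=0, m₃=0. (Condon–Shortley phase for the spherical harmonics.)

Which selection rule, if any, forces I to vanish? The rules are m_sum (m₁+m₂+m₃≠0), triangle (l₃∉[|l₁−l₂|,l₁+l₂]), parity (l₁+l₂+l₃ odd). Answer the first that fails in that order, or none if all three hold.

parity

Σmᵢ = 0  ✓
l₃∈[|l₁−l₂|,l₁+l₂]=[1,3], have l₃=2  ✓
Σlᵢ = 5 ⇒ odd  ✗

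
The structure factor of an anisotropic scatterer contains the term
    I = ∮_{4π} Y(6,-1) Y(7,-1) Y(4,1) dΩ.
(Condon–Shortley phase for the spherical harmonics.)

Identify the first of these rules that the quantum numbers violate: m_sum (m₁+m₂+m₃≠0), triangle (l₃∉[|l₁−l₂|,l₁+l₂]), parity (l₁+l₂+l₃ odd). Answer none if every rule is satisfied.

azimuthal sum: -1 − 1 + 1 = -1  ✗
1 ≤ 4 ≤ 13 (triangle on l)
L = 6 + 7 + 4 = 17 (odd)

m_sum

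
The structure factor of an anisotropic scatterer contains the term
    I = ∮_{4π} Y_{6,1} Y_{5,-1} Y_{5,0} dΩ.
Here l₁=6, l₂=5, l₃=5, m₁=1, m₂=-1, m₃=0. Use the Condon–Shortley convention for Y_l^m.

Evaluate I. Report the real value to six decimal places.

-0.072607

Checks pass: Σm=0; 16 even; l₃=5∈[1,11].
(2·6+1)(2·5+1)(2·5+1) = 1573
Δ: 6! 6! 4! / 17! → 1/28588560
sum: t=1:−1/345600 t=2:+1/13824 t=3:−1/5184 t=4:+1/13824 t=5:−1/345600 = -7/129600
3j²(6 5 5; 0 0 0) = Δ·Π!·Σ² = 80/7293  (sign +1)
sum: t=0:+1/2073600 t=1:−1/34560 t=2:+1/6912 t=3:−1/10368 t=4:+1/138240 = 7/259200
3j²(6 5 5; 1 -1 0) = Δ·Π!·Σ² = 28/7293  (sign -1)
combine: 4πI² = 1573·80/7293·28/7293 = 2240/33813
take √, sign -1: I = -0.07260679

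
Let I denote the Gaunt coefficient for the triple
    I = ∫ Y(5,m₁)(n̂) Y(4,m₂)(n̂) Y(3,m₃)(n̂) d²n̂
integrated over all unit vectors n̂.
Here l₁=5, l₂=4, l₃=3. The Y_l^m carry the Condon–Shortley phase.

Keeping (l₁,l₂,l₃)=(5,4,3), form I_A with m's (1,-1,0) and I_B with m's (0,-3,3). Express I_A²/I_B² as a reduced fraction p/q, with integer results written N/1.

722/525

l's match ⇒ only the (l;m) 3-j factors differ between A and B.
A: triangle coeff Δ(5,4,3) = 1/180180; Σ_t [1,3]: t=1:−1/1440 t=2:+1/192 t=3:−1/432 = 19/8640; (3j)²=361/30030 [(5 4 3; 1 -1 0)], sign=-1
B: triangle coeff Δ(5,4,3) = 1/180180; Σ_t [1,1]: t=1:−1/5760 = -1/5760; (3j)²=5/572 [(5 4 3; 0 -3 3)], sign=-1
I_A²/I_B² = (361/30030)/(5/572) = 722/525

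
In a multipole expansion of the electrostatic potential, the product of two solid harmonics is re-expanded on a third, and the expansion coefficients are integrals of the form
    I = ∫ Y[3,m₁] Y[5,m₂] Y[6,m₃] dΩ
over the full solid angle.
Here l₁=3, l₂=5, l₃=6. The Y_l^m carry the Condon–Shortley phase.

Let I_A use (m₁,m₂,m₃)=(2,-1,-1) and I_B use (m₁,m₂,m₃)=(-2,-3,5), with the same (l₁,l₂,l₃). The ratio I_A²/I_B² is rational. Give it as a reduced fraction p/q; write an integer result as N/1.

Shared (l₁,l₂,l₃)=(3,5,6): N and (l;000)² cancel in I_A²/I_B².
A: Δ = 2!·4!·8!/15! = 1/675675; Racah Σ t=0..1: t=0:+1/6912 t=1:−1/17280 = 1/11520; ⇒ 3j(3 5 6; 2 -1 -1)² = 2/143, sgn -1
B: Δ = 2!·4!·8!/15! = 1/675675; Racah Σ t=1..2: t=1:−1/120960 t=2:+1/483840 = -1/161280; ⇒ 3j(3 5 6; -2 -3 5)² = 2/91, sgn +1
I_A²/I_B² = (2/143)/(2/91) = 7/11

7/11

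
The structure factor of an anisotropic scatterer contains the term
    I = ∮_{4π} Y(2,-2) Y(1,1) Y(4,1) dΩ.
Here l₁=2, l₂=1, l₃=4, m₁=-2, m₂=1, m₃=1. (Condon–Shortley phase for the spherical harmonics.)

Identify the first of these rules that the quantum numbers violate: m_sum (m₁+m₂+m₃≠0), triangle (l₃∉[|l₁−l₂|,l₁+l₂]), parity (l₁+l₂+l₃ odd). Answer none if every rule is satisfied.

m₁+m₂+m₃ = -2 + 1 + 1 = 0  ✓
triangle: |2−1|=1 ≤ l₃=4 ≤ 2+1=3  ✗
parity: l₁+l₂+l₃ = 7 is odd

triangle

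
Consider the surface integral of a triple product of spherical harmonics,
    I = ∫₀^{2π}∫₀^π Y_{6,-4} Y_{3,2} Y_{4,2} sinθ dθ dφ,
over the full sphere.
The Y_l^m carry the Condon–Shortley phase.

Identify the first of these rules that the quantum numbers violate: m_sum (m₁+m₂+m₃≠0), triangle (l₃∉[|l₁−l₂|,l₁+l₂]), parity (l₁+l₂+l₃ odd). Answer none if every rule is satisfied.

parity

m₁+m₂+m₃ = -4 + 2 + 2 = 0  ✓
triangle: |6−3|=3 ≤ l₃=4 ≤ 6+3=9  ✓
parity: l₁+l₂+l₃ = 13 is odd  ✗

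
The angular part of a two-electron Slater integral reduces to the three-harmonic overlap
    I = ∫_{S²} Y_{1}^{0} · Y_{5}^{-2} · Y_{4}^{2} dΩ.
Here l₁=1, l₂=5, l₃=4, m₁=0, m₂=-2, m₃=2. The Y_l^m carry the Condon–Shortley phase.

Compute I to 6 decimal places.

m-sum 0 ✓  L=10 even ✓  4≤4≤6 ✓
Π(2lᵢ+1) = 3×11×9 = 297
triangle coeff Δ(1,5,4) = 1/495
Σ_t [1,1]: t=1:−1/576 = -1/576
(3j)²=5/99 [(1 5 4; 0 0 0)], sign=-1
Σ_t [1,1]: t=1:−1/1440 = -1/1440
(3j)²=7/165 [(1 5 4; 0 -2 2)], sign=-1
⇒ 4πI² = 7/11
I = (+1)√(7/11/(4π)) = 0.22503380

0.225034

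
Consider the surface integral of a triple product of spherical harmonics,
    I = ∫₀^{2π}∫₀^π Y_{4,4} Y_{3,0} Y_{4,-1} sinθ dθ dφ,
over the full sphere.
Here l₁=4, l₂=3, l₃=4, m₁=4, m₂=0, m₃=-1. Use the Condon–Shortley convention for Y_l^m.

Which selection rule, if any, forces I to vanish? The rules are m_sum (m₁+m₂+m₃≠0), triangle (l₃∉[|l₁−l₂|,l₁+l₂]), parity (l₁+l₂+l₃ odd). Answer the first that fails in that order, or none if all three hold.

Σmᵢ = 3  ✗
l₃∈[|l₁−l₂|,l₁+l₂]=[1,7], have l₃=4
Σlᵢ = 11 ⇒ odd

m_sum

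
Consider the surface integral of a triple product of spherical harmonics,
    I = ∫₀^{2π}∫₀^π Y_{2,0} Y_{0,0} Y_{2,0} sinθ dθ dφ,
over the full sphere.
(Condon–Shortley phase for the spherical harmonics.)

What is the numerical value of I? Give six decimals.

Rules hold: Σm=0, L=4 even, 2≤2≤2.
N = 5·1·5 = 25
Δ = 0!·4!·0!/5! = 1/5
Racah Σ t=0..0: t=0:+1/4 = 1/4
⇒ 3j(2 0 2; 0 0 0)² = 1/5, sgn +1
(m-triple is (0,0,0) — same symbol as above.)
4πI² = N·(3j₀)²·(3jₘ)² = 1/1
I = +1·√(1/4π) = 0.28209479

0.282095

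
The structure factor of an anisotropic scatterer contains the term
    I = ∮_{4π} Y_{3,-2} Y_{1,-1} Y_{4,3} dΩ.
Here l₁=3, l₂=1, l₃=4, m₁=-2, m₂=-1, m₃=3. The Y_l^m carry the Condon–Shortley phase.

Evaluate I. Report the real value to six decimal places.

Checks pass: Σm=0; 8 even; l₃=4∈[2,4].
(2·3+1)(2·1+1)(2·4+1) = 189
Δ: 0! 6! 2! / 9! → 1/252
sum: t=0:+1/36 = 1/36
3j²(3 1 4; 0 0 0) = Δ·Π!·Σ² = 4/63  (sign +1)
sum: t=0:+1/240 = 1/240
3j²(3 1 4; -2 -1 3) = Δ·Π!·Σ² = 1/12  (sign -1)
combine: 4πI² = 189·4/63·1/12 = 1/1
take √, sign -1: I = -0.28209479

-0.282095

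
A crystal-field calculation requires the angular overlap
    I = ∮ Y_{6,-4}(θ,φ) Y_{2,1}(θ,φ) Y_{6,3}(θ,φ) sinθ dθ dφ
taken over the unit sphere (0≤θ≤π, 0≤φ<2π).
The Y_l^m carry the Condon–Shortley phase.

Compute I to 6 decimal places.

0.179515

m-sum 0 ✓  L=14 even ✓  4≤6≤8 ✓
Π(2lᵢ+1) = 13×5×13 = 845
triangle coeff Δ(6,2,6) = 1/90090
Σ_t [0,2]: t=0:+1/69120 t=1:−1/14400 t=2:+1/69120 = -7/172800
(3j)²=14/715 [(6 2 6; 0 0 0)], sign=-1
Σ_t [1,2]: t=1:−1/725760 t=2:+1/161280 = 1/207360
(3j)²=7/286 [(6 2 6; -4 1 3)], sign=-1
⇒ 4πI² = 49/121
I = (+1)√(49/121/(4π)) = 0.17951487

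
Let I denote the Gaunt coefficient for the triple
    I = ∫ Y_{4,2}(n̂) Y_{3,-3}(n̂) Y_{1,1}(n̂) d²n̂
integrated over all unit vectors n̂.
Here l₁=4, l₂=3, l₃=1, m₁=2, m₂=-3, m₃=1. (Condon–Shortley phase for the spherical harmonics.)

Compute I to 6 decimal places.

Rules hold: Σm=0, L=8 even, 1≤1≤7.
N = 9·7·3 = 189
Δ = 6!·2!·0!/9! = 1/252
Racah Σ t=3..3: t=3:−1/36 = -1/36
⇒ 3j(4 3 1; 0 0 0)² = 4/63, sgn +1
Racah Σ t=0..0: t=0:+1/1440 = 1/1440
⇒ 3j(4 3 1; 2 -3 1)² = 1/252, sgn +1
4πI² = N·(3j₀)²·(3jₘ)² = 1/21
I = +1·√(0.047619/4π) = 0.06155813

0.061558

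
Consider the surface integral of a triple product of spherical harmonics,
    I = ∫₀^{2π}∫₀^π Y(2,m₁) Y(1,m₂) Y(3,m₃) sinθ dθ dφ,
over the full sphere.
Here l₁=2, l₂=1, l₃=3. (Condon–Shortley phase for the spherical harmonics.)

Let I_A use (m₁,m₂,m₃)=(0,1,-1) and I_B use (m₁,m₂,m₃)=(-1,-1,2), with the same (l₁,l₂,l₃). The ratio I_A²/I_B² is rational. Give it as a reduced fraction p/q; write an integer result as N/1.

Shared (l₁,l₂,l₃)=(2,1,3): N and (l;000)² cancel in I_A²/I_B².
A: Δ = 0!·4!·2!/7! = 1/105; Racah Σ t=0..0: t=0:+1/8 = 1/8; ⇒ 3j(2 1 3; 0 1 -1)² = 2/35, sgn +1
B: Δ = 0!·4!·2!/7! = 1/105; Racah Σ t=0..0: t=0:+1/12 = 1/12; ⇒ 3j(2 1 3; -1 -1 2)² = 2/21, sgn -1
I_A²/I_B² = (2/35)/(2/21) = 3/5

3/5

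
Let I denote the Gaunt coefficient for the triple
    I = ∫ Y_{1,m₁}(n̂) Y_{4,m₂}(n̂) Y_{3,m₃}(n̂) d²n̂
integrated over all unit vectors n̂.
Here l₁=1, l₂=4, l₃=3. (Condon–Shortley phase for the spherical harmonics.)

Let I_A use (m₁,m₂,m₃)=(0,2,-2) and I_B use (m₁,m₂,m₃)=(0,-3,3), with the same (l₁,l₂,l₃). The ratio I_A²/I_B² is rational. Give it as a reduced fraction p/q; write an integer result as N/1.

Shared (l₁,l₂,l₃)=(1,4,3): N and (l;000)² cancel in I_A²/I_B².
A: Δ = 2!·0!·6!/9! = 1/252; Racah Σ t=1..1: t=1:−1/120 = -1/120; ⇒ 3j(1 4 3; 0 2 -2)² = 1/21, sgn +1
B: Δ = 2!·0!·6!/9! = 1/252; Racah Σ t=1..1: t=1:−1/720 = -1/720; ⇒ 3j(1 4 3; 0 -3 3)² = 1/36, sgn -1
I_A²/I_B² = (1/21)/(1/36) = 12/7

12/7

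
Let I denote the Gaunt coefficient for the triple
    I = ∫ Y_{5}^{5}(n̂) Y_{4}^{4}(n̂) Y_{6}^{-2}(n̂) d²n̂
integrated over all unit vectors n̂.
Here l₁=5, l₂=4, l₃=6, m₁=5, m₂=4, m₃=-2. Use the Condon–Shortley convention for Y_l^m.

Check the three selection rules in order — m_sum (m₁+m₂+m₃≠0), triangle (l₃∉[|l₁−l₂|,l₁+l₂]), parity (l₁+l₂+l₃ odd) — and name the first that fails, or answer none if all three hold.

Σmᵢ = 7  ✗
l₃∈[|l₁−l₂|,l₁+l₂]=[1,9], have l₃=6
Σlᵢ = 15 ⇒ odd

m_sum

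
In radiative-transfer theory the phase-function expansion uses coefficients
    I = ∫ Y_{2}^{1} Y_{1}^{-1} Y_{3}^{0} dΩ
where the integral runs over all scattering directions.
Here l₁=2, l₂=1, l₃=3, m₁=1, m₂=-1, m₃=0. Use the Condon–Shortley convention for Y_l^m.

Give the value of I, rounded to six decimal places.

0.143048

Checks pass: Σm=0; 6 even; l₃=3∈[1,3].
(2·2+1)(2·1+1)(2·3+1) = 105
Δ: 0! 4! 2! / 7! → 1/105
sum: t=0:+1/4 = 1/4
3j²(2 1 3; 0 0 0) = Δ·Π!·Σ² = 3/35  (sign -1)
sum: t=0:+1/12 = 1/12
3j²(2 1 3; 1 -1 0) = Δ·Π!·Σ² = 1/35  (sign -1)
combine: 4πI² = 105·3/35·1/35 = 9/35
take √, sign +1: I = 0.14304817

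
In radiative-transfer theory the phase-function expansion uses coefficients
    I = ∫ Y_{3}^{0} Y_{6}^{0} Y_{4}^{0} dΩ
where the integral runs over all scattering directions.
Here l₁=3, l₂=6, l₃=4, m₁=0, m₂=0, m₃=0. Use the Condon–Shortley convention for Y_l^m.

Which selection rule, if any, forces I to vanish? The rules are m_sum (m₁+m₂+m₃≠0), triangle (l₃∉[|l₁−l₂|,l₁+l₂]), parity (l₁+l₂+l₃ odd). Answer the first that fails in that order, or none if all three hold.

parity

m₁+m₂+m₃ = 0 + 0 + 0 = 0  ✓
triangle: |3−6|=3 ≤ l₃=4 ≤ 3+6=9  ✓
parity: l₁+l₂+l₃ = 13 is odd  ✗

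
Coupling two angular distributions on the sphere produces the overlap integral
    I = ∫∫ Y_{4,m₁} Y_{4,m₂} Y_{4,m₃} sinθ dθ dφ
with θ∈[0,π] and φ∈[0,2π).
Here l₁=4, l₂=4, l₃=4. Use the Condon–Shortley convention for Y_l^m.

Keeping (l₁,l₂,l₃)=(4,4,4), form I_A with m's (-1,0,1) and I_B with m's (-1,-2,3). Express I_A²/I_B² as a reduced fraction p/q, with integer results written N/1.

Shared (l₁,l₂,l₃)=(4,4,4): N and (l;000)² cancel in I_A²/I_B².
A: Δ = 4!·4!·4!/13! = 1/450450; Racah Σ t=1..4: t=1:−1/864 t=2:+1/96 t=3:−1/144 t=4:+1/3456 = 1/384; ⇒ 3j(4 4 4; -1 0 1)² = 9/2002, sgn -1
B: Δ = 4!·4!·4!/13! = 1/450450; Racah Σ t=1..2: t=1:−1/864 t=2:+1/576 = 1/1728; ⇒ 3j(4 4 4; -1 -2 3)² = 5/1287, sgn -1
I_A²/I_B² = (9/2002)/(5/1287) = 81/70

81/70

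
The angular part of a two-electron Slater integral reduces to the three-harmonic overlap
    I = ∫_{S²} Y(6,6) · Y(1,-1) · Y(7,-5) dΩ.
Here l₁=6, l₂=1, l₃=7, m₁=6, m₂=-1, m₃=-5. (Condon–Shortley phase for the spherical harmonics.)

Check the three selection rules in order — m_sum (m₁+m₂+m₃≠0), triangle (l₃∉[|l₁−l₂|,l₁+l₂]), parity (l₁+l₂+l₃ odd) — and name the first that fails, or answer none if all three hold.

none

m₁+m₂+m₃ = 6 − 1 − 5 = 0  ✓
triangle: |6−1|=5 ≤ l₃=7 ≤ 6+1=7  ✓
parity: l₁+l₂+l₃ = 14 is even  ✓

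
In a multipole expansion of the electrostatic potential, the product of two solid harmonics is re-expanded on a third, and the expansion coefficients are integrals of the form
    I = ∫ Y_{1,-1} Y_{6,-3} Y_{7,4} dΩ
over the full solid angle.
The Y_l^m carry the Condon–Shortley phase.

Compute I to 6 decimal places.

Rules hold: Σm=0, L=14 even, 5≤7≤7.
N = 3·13·15 = 585
Δ = 0!·2!·12!/15! = 1/1365
Racah Σ t=0..0: t=0:+1/518400 = 1/518400
⇒ 3j(1 6 7; 0 0 0)² = 7/195, sgn -1
Racah Σ t=0..0: t=0:+1/4354560 = 1/4354560
⇒ 3j(1 6 7; -1 -3 4)² = 11/273, sgn -1
4πI² = N·(3j₀)²·(3jₘ)² = 11/13
I = +1·√(0.846154/4π) = 0.25948947

0.259489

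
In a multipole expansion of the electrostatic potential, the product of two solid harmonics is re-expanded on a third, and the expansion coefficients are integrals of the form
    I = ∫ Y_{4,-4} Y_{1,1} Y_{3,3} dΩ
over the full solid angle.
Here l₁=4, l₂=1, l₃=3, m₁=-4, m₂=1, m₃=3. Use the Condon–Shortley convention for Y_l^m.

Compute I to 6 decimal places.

Checks pass: Σm=0; 8 even; l₃=3∈[3,5].
(2·4+1)(2·1+1)(2·3+1) = 189
Δ: 2! 6! 0! / 9! → 1/252
sum: t=1:−1/36 = -1/36
3j²(4 1 3; 0 0 0) = Δ·Π!·Σ² = 4/63  (sign +1)
sum: t=2:+1/1440 = 1/1440
3j²(4 1 3; -4 1 3) = Δ·Π!·Σ² = 1/9  (sign +1)
combine: 4πI² = 189·4/63·1/9 = 4/3
take √, sign +1: I = 0.32573501

0.325735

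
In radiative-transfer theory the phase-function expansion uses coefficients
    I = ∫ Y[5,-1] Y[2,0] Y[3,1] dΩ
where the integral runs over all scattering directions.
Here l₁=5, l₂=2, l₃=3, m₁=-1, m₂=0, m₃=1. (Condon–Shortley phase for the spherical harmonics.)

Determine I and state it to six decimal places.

-0.227318

Checks pass: Σm=0; 10 even; l₃=3∈[3,7].
(2·5+1)(2·2+1)(2·3+1) = 385
Δ: 4! 6! 0! / 11! → 1/2310
sum: t=2:+1/144 = 1/144
3j²(5 2 3; 0 0 0) = Δ·Π!·Σ² = 10/231  (sign -1)
sum: t=2:+1/192 = 1/192
3j²(5 2 3; -1 0 1) = Δ·Π!·Σ² = 3/77  (sign +1)
combine: 4πI² = 385·10/231·3/77 = 50/77
take √, sign -1: I = -0.22731846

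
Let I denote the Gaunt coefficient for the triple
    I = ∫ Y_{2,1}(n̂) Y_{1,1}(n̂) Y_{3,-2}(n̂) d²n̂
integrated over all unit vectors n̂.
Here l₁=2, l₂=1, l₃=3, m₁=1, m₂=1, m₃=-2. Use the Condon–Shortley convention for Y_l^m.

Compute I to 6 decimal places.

0.261169

Checks pass: Σm=0; 6 even; l₃=3∈[1,3].
(2·2+1)(2·1+1)(2·3+1) = 105
Δ: 0! 4! 2! / 7! → 1/105
sum: t=0:+1/4 = 1/4
3j²(2 1 3; 0 0 0) = Δ·Π!·Σ² = 3/35  (sign -1)
sum: t=0:+1/12 = 1/12
3j²(2 1 3; 1 1 -2) = Δ·Π!·Σ² = 2/21  (sign -1)
combine: 4πI² = 105·3/35·2/21 = 6/7
take √, sign +1: I = 0.26116903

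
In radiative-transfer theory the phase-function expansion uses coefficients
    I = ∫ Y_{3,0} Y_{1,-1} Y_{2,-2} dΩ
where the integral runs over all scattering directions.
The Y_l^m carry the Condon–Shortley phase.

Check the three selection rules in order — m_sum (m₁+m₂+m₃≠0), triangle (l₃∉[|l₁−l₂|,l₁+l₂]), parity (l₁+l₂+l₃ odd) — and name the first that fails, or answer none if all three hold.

m_sum

Σmᵢ = -3  ✗
l₃∈[|l₁−l₂|,l₁+l₂]=[2,4], have l₃=2
Σlᵢ = 6 ⇒ even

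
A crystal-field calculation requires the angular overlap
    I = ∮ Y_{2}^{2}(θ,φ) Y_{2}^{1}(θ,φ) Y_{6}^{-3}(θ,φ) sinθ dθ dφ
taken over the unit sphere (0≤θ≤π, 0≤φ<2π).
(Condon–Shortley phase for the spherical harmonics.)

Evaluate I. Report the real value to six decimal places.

0.000000

l₃=6 ∉ [0,4] — triangle fails ⇒ I = 0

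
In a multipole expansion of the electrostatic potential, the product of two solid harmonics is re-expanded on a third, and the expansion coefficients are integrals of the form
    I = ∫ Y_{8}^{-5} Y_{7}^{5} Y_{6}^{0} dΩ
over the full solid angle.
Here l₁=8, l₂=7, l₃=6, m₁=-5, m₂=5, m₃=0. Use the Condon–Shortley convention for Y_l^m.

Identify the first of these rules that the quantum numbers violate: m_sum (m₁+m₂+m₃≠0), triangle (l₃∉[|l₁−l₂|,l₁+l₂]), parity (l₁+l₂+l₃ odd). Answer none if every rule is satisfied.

azimuthal sum: -5 + 5 + 0 = 0  ✓
1 ≤ 6 ≤ 15 (triangle on l)  ✓
L = 8 + 7 + 6 = 21 (odd)  ✗

parity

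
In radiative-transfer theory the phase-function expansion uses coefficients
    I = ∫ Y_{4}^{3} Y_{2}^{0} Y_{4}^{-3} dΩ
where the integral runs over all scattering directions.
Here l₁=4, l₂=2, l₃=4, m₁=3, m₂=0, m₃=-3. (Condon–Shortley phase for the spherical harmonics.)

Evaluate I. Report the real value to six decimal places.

0.057344

Checks pass: Σm=0; 10 even; l₃=4∈[2,6].
(2·4+1)(2·2+1)(2·4+1) = 405
Δ: 2! 6! 2! / 11! → 1/13860
sum: t=0:+1/192 t=1:−1/36 t=2:+1/192 = -5/288
3j²(4 2 4; 0 0 0) = Δ·Π!·Σ² = 20/693  (sign -1)
sum: t=0:+1/480 t=1:−1/720 = 1/1440
3j²(4 2 4; 3 0 -3) = Δ·Π!·Σ² = 7/1980  (sign -1)
combine: 4πI² = 405·20/693·7/1980 = 5/121
take √, sign +1: I = 0.05734392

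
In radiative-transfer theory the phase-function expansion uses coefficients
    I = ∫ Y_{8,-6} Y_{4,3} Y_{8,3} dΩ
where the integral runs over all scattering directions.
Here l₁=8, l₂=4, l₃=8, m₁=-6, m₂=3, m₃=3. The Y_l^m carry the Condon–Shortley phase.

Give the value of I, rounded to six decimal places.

Checks pass: Σm=0; 20 even; l₃=8∈[4,12].
(2·8+1)(2·4+1)(2·8+1) = 2601
Δ: 4! 12! 4! / 21! → 1/185175900
sum: t=0:+1/557383680 t=1:−1/21772800 t=2:+1/8294400 t=3:−1/21772800 t=4:+1/557383680 = 1/30965760
3j²(8 4 8; 0 0 0) = Δ·Π!·Σ² = 36/4199  (sign +1)
sum: t=3:−1/5748019200 t=4:+1/1045094400 = 1/1277337600
3j²(8 4 8; -6 3 3) = Δ·Π!·Σ² = 9/646  (sign -1)
combine: 4πI² = 2601·36/4199·9/646 = 1458/4693
take √, sign -1: I = -0.15723476

-0.157235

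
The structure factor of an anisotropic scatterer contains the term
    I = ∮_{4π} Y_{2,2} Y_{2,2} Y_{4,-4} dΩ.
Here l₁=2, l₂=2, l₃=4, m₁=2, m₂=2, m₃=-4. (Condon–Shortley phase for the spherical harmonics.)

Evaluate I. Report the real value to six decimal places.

0.337168

Checks pass: Σm=0; 8 even; l₃=4∈[0,4].
(2·2+1)(2·2+1)(2·4+1) = 225
Δ: 0! 4! 4! / 9! → 1/630
sum: t=0:+1/16 = 1/16
3j²(2 2 4; 0 0 0) = Δ·Π!·Σ² = 2/35  (sign +1)
sum: t=0:+1/576 = 1/576
3j²(2 2 4; 2 2 -4) = Δ·Π!·Σ² = 1/9  (sign +1)
combine: 4πI² = 225·2/35·1/9 = 10/7
take √, sign +1: I = 0.33716777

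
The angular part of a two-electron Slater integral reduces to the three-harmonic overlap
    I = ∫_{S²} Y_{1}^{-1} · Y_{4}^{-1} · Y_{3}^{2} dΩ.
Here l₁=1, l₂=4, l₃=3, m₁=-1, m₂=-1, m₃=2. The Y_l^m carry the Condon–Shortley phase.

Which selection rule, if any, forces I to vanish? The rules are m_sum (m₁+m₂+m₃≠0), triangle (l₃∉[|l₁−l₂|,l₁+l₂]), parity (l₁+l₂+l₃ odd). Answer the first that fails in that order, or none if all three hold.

azimuthal sum: -1 − 1 + 2 = 0  ✓
3 ≤ 3 ≤ 5 (triangle on l)  ✓
L = 1 + 4 + 3 = 8 (even)  ✓

none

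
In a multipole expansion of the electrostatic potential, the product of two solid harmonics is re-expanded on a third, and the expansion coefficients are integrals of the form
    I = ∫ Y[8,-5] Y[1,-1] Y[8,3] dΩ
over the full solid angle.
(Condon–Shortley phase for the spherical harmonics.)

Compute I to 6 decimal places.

0.000000

m-sum = -5 − 1 + 3 = -3 ≠ 0 ⇒ I = 0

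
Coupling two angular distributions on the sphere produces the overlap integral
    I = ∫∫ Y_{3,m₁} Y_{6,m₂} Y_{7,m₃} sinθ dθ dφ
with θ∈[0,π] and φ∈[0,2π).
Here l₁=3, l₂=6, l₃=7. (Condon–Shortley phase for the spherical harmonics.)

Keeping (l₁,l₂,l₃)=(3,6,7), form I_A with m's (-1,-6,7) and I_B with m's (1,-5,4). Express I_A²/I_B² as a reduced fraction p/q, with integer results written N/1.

21/13

Shared (l₁,l₂,l₃)=(3,6,7): N and (l;000)² cancel in I_A²/I_B².
A: Δ = 2!·4!·10!/17! = 1/2042040; Racah Σ t=0..0: t=0:+1/174182400 = 1/174182400; ⇒ 3j(3 6 7; -1 -6 7)² = 11/340, sgn +1
B: Δ = 2!·4!·10!/17! = 1/2042040; Racah Σ t=0..1: t=0:+1/2903040 t=1:−1/21772800 = 13/43545600; ⇒ 3j(3 6 7; 1 -5 4)² = 143/7140, sgn -1
I_A²/I_B² = (11/340)/(143/7140) = 21/13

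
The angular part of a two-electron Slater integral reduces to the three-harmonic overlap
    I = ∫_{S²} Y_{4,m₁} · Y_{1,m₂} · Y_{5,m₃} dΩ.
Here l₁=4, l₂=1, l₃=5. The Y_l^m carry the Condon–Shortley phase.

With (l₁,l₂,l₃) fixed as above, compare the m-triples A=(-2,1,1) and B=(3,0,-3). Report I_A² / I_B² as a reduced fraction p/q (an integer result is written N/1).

Shared (l₁,l₂,l₃)=(4,1,5): N and (l;000)² cancel in I_A²/I_B².
A: Δ = 0!·8!·2!/11! = 1/495; Racah Σ t=0..0: t=0:+1/2880 = 1/2880; ⇒ 3j(4 1 5; -2 1 1)² = 2/165, sgn +1
B: Δ = 0!·8!·2!/11! = 1/495; Racah Σ t=0..0: t=0:+1/5040 = 1/5040; ⇒ 3j(4 1 5; 3 0 -3)² = 16/495, sgn +1
I_A²/I_B² = (2/165)/(16/495) = 3/8

3/8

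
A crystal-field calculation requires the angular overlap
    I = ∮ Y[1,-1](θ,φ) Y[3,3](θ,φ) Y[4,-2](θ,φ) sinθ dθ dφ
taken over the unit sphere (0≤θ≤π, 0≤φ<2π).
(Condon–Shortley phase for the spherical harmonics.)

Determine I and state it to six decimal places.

0.061558

m-sum 0 ✓  L=8 even ✓  2≤4≤4 ✓
Π(2lᵢ+1) = 3×7×9 = 189
triangle coeff Δ(1,3,4) = 1/252
Σ_t [0,0]: t=0:+1/36 = 1/36
(3j)²=4/63 [(1 3 4; 0 0 0)], sign=+1
Σ_t [0,0]: t=0:+1/1440 = 1/1440
(3j)²=1/252 [(1 3 4; -1 3 -2)], sign=+1
⇒ 4πI² = 1/21
I = (+1)√(1/21/(4π)) = 0.06155813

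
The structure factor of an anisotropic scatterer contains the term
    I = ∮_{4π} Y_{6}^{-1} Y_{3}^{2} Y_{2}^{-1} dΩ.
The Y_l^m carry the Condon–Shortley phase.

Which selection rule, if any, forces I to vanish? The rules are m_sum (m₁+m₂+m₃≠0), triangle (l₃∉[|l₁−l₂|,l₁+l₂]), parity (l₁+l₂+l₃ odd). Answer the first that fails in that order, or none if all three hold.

Σmᵢ = 0  ✓
l₃∈[|l₁−l₂|,l₁+l₂]=[3,9], have l₃=2  ✗
Σlᵢ = 11 ⇒ odd

triangle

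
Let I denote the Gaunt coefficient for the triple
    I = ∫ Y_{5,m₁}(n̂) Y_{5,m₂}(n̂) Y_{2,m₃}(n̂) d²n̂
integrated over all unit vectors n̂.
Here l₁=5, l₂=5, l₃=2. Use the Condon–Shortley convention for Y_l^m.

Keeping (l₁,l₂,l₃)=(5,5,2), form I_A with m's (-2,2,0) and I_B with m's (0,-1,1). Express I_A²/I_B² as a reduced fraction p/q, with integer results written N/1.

l's match ⇒ only the (l;m) 3-j factors differ between A and B.
A: triangle coeff Δ(5,5,2) = 1/38610; Σ_t [5,7]: t=5:−1/2880 t=6:+1/1440 t=7:−1/20160 = 1/3360; (3j)²=6/715 [(5 5 2; -2 2 0)], sign=+1
B: triangle coeff Δ(5,5,2) = 1/38610; Σ_t [3,4]: t=3:−1/1440 t=4:+1/1152 = 1/5760; (3j)²=1/858 [(5 5 2; 0 -1 1)], sign=-1
I_A²/I_B² = (6/715)/(1/858) = 36/5

36/5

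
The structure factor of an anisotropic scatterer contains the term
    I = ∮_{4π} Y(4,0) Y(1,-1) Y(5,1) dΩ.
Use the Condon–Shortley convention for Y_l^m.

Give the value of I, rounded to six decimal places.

m-sum 0 ✓  L=10 even ✓  3≤5≤5 ✓
Π(2lᵢ+1) = 9×3×11 = 297
triangle coeff Δ(4,1,5) = 1/495
Σ_t [0,0]: t=0:+1/576 = 1/576
(3j)²=5/99 [(4 1 5; 0 0 0)], sign=-1
Σ_t [0,0]: t=0:+1/1152 = 1/1152
(3j)²=1/33 [(4 1 5; 0 -1 1)], sign=+1
⇒ 4πI² = 5/11
I = (-1)√(5/11/(4π)) = -0.19018827

-0.190188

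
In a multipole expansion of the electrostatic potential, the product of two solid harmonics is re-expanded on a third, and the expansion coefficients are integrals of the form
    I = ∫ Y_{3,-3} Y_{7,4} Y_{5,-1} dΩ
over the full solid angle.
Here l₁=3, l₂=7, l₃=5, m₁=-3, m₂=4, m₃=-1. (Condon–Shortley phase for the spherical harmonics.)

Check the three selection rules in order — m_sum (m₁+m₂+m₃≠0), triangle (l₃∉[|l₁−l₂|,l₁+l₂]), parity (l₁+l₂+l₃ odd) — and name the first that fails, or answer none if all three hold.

parity

Σmᵢ = 0  ✓
l₃∈[|l₁−l₂|,l₁+l₂]=[4,10], have l₃=5  ✓
Σlᵢ = 15 ⇒ odd  ✗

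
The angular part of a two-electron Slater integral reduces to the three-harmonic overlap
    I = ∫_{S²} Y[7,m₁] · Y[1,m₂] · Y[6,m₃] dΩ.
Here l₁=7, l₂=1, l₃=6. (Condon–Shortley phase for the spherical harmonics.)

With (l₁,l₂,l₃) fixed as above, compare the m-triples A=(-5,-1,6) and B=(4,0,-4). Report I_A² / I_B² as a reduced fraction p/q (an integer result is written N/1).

Same 7,1,6: normalisation and zero-m 3j drop out of the ratio.
A: Δ: 2! 12! 0! / 15! → 1/1365; sum: t=0:+1/958003200 = 1/958003200; 3j²(7 1 6; -5 -1 6) = Δ·Π!·Σ² = 1/1365  (sign +1)
B: Δ: 2! 12! 0! / 15! → 1/1365; sum: t=1:−1/7257600 = -1/7257600; 3j²(7 1 6; 4 0 -4) = Δ·Π!·Σ² = 11/455  (sign -1)
I_A²/I_B² = (1/1365)/(11/455) = 1/33

1/33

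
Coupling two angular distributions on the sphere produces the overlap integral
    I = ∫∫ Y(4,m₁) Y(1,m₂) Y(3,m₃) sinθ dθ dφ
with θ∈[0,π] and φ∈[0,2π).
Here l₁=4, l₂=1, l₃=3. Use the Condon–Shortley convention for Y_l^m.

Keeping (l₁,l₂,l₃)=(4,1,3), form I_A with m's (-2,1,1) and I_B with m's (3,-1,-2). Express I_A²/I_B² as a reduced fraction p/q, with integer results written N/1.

5/7

Shared (l₁,l₂,l₃)=(4,1,3): N and (l;000)² cancel in I_A²/I_B².
A: Δ = 2!·6!·0!/9! = 1/252; Racah Σ t=2..2: t=2:+1/96 = 1/96; ⇒ 3j(4 1 3; -2 1 1)² = 5/84, sgn +1
B: Δ = 2!·6!·0!/9! = 1/252; Racah Σ t=0..0: t=0:+1/240 = 1/240; ⇒ 3j(4 1 3; 3 -1 -2)² = 1/12, sgn -1
I_A²/I_B² = (5/84)/(1/12) = 5/7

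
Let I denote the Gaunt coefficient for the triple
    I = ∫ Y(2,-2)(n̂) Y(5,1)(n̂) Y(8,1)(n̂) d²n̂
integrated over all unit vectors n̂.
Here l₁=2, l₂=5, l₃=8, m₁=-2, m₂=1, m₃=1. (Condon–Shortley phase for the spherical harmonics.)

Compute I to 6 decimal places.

|2−5|≤8≤2+5 violated ⇒ I = 0

0.000000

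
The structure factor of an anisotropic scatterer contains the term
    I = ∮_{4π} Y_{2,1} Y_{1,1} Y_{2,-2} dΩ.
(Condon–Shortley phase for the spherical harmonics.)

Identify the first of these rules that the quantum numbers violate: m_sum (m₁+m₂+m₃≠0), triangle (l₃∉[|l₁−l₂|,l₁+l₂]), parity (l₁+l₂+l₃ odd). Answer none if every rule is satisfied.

parity

Σmᵢ = 0  ✓
l₃∈[|l₁−l₂|,l₁+l₂]=[1,3], have l₃=2  ✓
Σlᵢ = 5 ⇒ odd  ✗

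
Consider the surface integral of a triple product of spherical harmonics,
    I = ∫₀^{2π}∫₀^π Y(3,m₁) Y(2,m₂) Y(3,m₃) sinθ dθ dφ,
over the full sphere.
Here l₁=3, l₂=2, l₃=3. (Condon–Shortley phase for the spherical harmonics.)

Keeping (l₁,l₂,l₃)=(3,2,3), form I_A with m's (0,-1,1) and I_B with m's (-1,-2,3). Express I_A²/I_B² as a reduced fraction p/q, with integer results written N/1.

1/5

Same 3,2,3: normalisation and zero-m 3j drop out of the ratio.
A: Δ: 2! 4! 2! / 9! → 1/3780; sum: t=0:+1/12 t=1:−1/8 = -1/24; 3j²(3 2 3; 0 -1 1) = Δ·Π!·Σ² = 1/210  (sign -1)
B: Δ: 2! 4! 2! / 9! → 1/3780; sum: t=0:+1/96 = 1/96; 3j²(3 2 3; -1 -2 3) = Δ·Π!·Σ² = 1/42  (sign +1)
I_A²/I_B² = (1/210)/(1/42) = 1/5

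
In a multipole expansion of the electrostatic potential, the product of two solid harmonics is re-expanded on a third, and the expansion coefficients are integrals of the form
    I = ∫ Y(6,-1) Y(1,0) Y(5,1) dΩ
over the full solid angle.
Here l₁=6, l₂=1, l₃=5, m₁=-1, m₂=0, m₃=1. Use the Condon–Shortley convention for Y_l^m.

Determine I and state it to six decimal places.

m-sum 0 ✓  L=12 even ✓  5≤5≤7 ✓
Π(2lᵢ+1) = 13×3×11 = 429
triangle coeff Δ(6,1,5) = 1/858
Σ_t [1,1]: t=1:−1/14400 = -1/14400
(3j)²=6/143 [(6 1 5; 0 0 0)], sign=+1
Σ_t [1,1]: t=1:−1/17280 = -1/17280
(3j)²=35/858 [(6 1 5; -1 0 1)], sign=-1
⇒ 4πI² = 105/143
I = (-1)√(105/143/(4π)) = -0.24172507

-0.241725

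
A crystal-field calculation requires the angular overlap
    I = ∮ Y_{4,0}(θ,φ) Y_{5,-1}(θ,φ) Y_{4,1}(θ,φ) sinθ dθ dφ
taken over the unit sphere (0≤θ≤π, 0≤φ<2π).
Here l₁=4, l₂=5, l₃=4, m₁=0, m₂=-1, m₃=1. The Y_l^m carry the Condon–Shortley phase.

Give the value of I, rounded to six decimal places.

L=13 odd ⇒ parity kills the (l;000) factor ⇒ I = 0

0.000000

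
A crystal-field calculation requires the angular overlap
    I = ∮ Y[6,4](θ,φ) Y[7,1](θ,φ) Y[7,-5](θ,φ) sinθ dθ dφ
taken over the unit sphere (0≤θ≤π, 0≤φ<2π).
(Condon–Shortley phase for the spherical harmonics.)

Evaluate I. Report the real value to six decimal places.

0.082830

Rules hold: Σm=0, L=20 even, 1≤7≤13.
N = 13·15·15 = 2925
Δ = 6!·6!·8!/21! = 1/2444321880
Racah Σ t=0..6: t=0:+1/2612736000 t=1:−1/20736000 t=2:+1/1658880 t=3:−1/746496 t=4:+1/1658880 t=5:−1/20736000 t=6:+1/2612736000 = -1/4354560
⇒ 3j(6 7 7; 0 0 0)² = 1000/138567, sgn +1
Racah Σ t=0..2: t=0:+1/1393459200 t=1:−1/72576000 t=2:+1/49766400 = 7/995328000
⇒ 3j(6 7 7; 4 1 -5)² = 343/83980, sgn +1
4πI² = N·(3j₀)²·(3jₘ)² = 1286250/14919047
I = +1·√(0.0862153/4π) = 0.08282992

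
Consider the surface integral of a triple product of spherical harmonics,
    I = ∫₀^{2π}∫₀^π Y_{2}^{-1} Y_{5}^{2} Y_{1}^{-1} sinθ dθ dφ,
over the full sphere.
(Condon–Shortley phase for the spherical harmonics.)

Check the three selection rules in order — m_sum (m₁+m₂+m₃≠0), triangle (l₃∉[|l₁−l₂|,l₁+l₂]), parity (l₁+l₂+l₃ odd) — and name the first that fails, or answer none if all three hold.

azimuthal sum: -1 + 2 − 1 = 0  ✓
3 ≤ 1 ≤ 7 (triangle on l)  ✗
L = 2 + 5 + 1 = 8 (even)

triangle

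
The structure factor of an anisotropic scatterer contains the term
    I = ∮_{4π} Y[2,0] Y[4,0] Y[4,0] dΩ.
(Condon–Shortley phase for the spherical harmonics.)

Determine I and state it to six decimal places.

0.163840

Checks pass: Σm=0; 10 even; l₃=4∈[2,6].
(2·2+1)(2·4+1)(2·4+1) = 405
Δ: 2! 2! 6! / 11! → 1/13860
sum: t=0:+1/192 t=1:−1/36 t=2:+1/192 = -5/288
3j²(2 4 4; 0 0 0) = Δ·Π!·Σ² = 20/693  (sign -1)
(m-triple is (0,0,0) — same symbol as above.)
combine: 4πI² = 405·20/693·20/693 = 2000/5929
take √, sign +1: I = 0.16383977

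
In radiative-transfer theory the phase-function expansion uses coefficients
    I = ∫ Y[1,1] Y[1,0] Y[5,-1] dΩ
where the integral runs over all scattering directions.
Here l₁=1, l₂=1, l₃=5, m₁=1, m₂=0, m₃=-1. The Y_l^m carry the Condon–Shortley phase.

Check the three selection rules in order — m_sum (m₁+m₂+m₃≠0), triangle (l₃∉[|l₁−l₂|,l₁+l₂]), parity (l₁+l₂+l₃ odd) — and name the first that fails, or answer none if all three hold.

triangle

m₁+m₂+m₃ = 1 + 0 − 1 = 0  ✓
triangle: |1−1|=0 ≤ l₃=5 ≤ 1+1=2  ✗
parity: l₁+l₂+l₃ = 7 is odd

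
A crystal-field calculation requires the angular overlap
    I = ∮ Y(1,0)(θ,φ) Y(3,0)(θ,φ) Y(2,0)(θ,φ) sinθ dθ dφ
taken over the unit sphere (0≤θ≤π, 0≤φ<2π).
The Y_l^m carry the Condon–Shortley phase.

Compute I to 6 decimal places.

Checks pass: Σm=0; 6 even; l₃=2∈[2,4].
(2·1+1)(2·3+1)(2·2+1) = 105
Δ: 2! 0! 4! / 7! → 1/105
sum: t=1:−1/4 = -1/4
3j²(1 3 2; 0 0 0) = Δ·Π!·Σ² = 3/35  (sign -1)
(m-triple is (0,0,0) — same symbol as above.)
combine: 4πI² = 105·3/35·3/35 = 27/35
take √, sign +1: I = 0.24776670

0.247767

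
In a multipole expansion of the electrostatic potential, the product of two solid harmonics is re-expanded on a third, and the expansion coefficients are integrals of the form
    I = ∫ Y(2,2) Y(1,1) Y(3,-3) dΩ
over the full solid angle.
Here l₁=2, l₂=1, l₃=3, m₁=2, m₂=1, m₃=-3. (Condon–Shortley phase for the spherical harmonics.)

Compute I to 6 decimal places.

-0.319865

Rules hold: Σm=0, L=6 even, 1≤3≤3.
N = 5·3·7 = 105
Δ = 0!·4!·2!/7! = 1/105
Racah Σ t=0..0: t=0:+1/4 = 1/4
⇒ 3j(2 1 3; 0 0 0)² = 3/35, sgn -1
Racah Σ t=0..0: t=0:+1/48 = 1/48
⇒ 3j(2 1 3; 2 1 -3)² = 1/7, sgn +1
4πI² = N·(3j₀)²·(3jₘ)² = 9/7
I = -1·√(1.28571/4π) = -0.31986543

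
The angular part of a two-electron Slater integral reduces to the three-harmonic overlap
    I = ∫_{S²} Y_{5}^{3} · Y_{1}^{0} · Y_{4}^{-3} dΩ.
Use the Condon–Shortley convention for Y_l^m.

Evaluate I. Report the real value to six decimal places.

-0.196426

m-sum 0 ✓  L=10 even ✓  4≤4≤6 ✓
Π(2lᵢ+1) = 11×3×9 = 297
triangle coeff Δ(5,1,4) = 1/495
Σ_t [1,1]: t=1:−1/576 = -1/576
(3j)²=5/99 [(5 1 4; 0 0 0)], sign=-1
Σ_t [1,1]: t=1:−1/5040 = -1/5040
(3j)²=16/495 [(5 1 4; 3 0 -3)], sign=+1
⇒ 4πI² = 16/33
I = (-1)√(16/33/(4π)) = -0.19642560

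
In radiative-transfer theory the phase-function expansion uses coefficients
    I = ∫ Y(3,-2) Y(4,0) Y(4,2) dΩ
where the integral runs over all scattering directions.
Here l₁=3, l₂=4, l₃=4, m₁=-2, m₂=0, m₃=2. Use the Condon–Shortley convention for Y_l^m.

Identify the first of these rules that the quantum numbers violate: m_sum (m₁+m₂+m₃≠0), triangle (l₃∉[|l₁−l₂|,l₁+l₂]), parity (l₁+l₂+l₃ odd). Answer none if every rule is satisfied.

Σmᵢ = 0  ✓
l₃∈[|l₁−l₂|,l₁+l₂]=[1,7], have l₃=4  ✓
Σlᵢ = 11 ⇒ odd  ✗

parity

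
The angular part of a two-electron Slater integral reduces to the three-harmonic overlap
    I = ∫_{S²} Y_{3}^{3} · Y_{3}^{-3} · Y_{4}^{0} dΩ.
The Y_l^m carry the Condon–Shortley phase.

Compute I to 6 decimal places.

Checks pass: Σm=0; 10 even; l₃=4∈[0,6].
(2·3+1)(2·3+1)(2·4+1) = 441
Δ: 2! 4! 4! / 11! → 1/34650
sum: t=0:+1/72 t=1:−1/16 t=2:+1/72 = -5/144
3j²(3 3 4; 0 0 0) = Δ·Π!·Σ² = 2/77  (sign -1)
sum: t=0:+1/1152 = 1/1152
3j²(3 3 4; 3 -3 0) = Δ·Π!·Σ² = 1/154  (sign +1)
combine: 4πI² = 441·2/77·1/154 = 9/121
take √, sign -1: I = -0.07693494

-0.076935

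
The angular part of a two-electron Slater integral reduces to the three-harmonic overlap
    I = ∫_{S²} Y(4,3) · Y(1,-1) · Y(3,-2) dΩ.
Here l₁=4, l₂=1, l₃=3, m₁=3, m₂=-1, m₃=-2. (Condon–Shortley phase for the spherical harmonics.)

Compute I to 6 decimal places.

m-sum 0 ✓  L=8 even ✓  3≤3≤5 ✓
Π(2lᵢ+1) = 9×3×7 = 189
triangle coeff Δ(4,1,3) = 1/252
Σ_t [1,1]: t=1:−1/36 = -1/36
(3j)²=4/63 [(4 1 3; 0 0 0)], sign=+1
Σ_t [0,0]: t=0:+1/240 = 1/240
(3j)²=1/12 [(4 1 3; 3 -1 -2)], sign=-1
⇒ 4πI² = 1/1
I = (-1)√(1/1/(4π)) = -0.28209479

-0.282095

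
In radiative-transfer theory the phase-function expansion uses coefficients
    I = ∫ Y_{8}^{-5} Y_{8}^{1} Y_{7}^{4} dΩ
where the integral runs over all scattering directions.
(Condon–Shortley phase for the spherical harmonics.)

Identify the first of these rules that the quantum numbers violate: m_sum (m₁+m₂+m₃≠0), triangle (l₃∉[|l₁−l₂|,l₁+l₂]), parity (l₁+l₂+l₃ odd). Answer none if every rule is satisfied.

parity

Σmᵢ = 0  ✓
l₃∈[|l₁−l₂|,l₁+l₂]=[0,16], have l₃=7  ✓
Σlᵢ = 23 ⇒ odd  ✗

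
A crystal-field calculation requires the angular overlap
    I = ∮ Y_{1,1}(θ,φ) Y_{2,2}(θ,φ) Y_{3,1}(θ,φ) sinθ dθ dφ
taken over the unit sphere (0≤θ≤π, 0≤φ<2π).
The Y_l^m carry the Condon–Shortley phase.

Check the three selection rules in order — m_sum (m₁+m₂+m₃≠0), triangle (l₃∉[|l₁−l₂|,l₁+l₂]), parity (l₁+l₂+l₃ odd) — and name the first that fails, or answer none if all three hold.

azimuthal sum: 1 + 2 + 1 = 4  ✗
1 ≤ 3 ≤ 3 (triangle on l)
L = 1 + 2 + 3 = 6 (even)

m_sum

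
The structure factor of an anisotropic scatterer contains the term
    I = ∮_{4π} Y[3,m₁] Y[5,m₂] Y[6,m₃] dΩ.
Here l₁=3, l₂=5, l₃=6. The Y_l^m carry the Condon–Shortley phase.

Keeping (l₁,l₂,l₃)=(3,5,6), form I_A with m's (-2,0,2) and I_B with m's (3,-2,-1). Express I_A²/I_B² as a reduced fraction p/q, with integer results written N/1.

l's match ⇒ only the (l;m) 3-j factors differ between A and B.
A: triangle coeff Δ(3,5,6) = 1/675675; Σ_t [1,2]: t=1:−1/13824 t=2:+1/8640 = 1/23040; (3j)²=2/429 [(3 5 6; -2 0 2)], sign=+1
B: triangle coeff Δ(3,5,6) = 1/675675; Σ_t [0,0]: t=0:+1/34560 = 1/34560; (3j)²=7/429 [(3 5 6; 3 -2 -1)], sign=-1
I_A²/I_B² = (2/429)/(7/429) = 2/7

2/7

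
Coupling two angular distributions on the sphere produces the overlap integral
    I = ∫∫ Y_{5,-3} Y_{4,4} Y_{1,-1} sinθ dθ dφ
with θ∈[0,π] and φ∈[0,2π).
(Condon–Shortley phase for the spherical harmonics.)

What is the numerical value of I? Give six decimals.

-0.049106

Rules hold: Σm=0, L=10 even, 1≤1≤9.
N = 11·9·3 = 297
Δ = 8!·2!·0!/11! = 1/495
Racah Σ t=4..4: t=4:+1/576 = 1/576
⇒ 3j(5 4 1; 0 0 0)² = 5/99, sgn -1
Racah Σ t=8..8: t=8:+1/80640 = 1/80640
⇒ 3j(5 4 1; -3 4 -1)² = 1/495, sgn +1
4πI² = N·(3j₀)²·(3jₘ)² = 1/33
I = -1·√(0.030303/4π) = -0.04910640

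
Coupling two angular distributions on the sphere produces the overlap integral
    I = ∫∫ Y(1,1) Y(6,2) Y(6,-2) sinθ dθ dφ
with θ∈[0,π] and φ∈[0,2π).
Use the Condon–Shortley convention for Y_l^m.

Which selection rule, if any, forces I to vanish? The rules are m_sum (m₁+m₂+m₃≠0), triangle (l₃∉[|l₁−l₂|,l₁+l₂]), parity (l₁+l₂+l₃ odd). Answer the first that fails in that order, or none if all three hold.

m_sum

m₁+m₂+m₃ = 1 + 2 − 2 = 1  ✗
triangle: |1−6|=5 ≤ l₃=6 ≤ 1+6=7
parity: l₁+l₂+l₃ = 13 is odd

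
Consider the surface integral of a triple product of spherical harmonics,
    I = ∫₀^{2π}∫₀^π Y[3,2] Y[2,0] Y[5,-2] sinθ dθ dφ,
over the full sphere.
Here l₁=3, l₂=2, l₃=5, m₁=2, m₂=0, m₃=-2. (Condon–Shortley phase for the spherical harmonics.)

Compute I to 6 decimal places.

Rules hold: Σm=0, L=10 even, 1≤5≤5.
N = 7·5·11 = 385
Δ = 0!·6!·4!/11! = 1/2310
Racah Σ t=0..0: t=0:+1/144 = 1/144
⇒ 3j(3 2 5; 0 0 0)² = 10/231, sgn -1
Racah Σ t=0..0: t=0:+1/480 = 1/480
⇒ 3j(3 2 5; 2 0 -2)² = 3/110, sgn -1
4πI² = N·(3j₀)²·(3jₘ)² = 5/11
I = +1·√(0.454545/4π) = 0.19018827

0.190188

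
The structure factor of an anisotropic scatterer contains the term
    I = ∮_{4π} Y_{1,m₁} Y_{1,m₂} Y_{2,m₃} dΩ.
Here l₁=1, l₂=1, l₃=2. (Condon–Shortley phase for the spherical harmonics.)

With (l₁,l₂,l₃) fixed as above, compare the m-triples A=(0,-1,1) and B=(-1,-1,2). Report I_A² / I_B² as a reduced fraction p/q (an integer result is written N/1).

1/2

Same 1,1,2: normalisation and zero-m 3j drop out of the ratio.
A: Δ: 0! 2! 2! / 5! → 1/30; sum: t=0:+1/2 = 1/2; 3j²(1 1 2; 0 -1 1) = Δ·Π!·Σ² = 1/10  (sign -1)
B: Δ: 0! 2! 2! / 5! → 1/30; sum: t=0:+1/4 = 1/4; 3j²(1 1 2; -1 -1 2) = Δ·Π!·Σ² = 1/5  (sign +1)
I_A²/I_B² = (1/10)/(1/5) = 1/2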